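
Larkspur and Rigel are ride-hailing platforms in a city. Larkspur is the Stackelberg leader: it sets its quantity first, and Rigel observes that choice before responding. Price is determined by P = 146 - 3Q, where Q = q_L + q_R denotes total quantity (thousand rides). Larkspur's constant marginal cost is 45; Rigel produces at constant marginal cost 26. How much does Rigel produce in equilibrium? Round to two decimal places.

13.17

Solve by backward induction. Given q_L, the follower Rigel maximises π_R = (146 - 3q_L - 3q_R)q_R - 26q_R.
Follower FOC: 120 - 3q_L - 6q_R = 0, so q_R(q_L) = (120 - 3q_L)/6.
Larkspur substitutes q_R(q_L) into its own profit: π_L = q_L(146 - 3q_L - (120 - 3q_L)/2) - 45q_L = (86 - (3/2)q_L)q_L - 45q_L.
Leader FOC: 41 - 3q_L = 0, so q_L = 41/3.
Then q_R = (120 - 3·(41/3))/6 = 79/6.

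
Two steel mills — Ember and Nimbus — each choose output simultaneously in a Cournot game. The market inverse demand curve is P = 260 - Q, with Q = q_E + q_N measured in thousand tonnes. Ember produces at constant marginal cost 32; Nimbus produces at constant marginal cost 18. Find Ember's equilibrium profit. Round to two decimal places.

Ember's profit: π_E = (260 - Q)q_E - (32q_E). Setting ∂π_E/∂q_E = 0: 228 - 2q_E - (q_N) = 0.
Nimbus's first-order condition: 242 - 2q_N - (q_E) = 0.
So q_E = (228 - q_N)/2 and q_N = (242 - q_E)/2.
Solving the pair: q_E = 214/3, q_N = 256/3.
Price P = 260 - 470/3 = 310/3.
Ember's profit: (310/3 - 32)·(214/3) = 5088.4444.

5088.44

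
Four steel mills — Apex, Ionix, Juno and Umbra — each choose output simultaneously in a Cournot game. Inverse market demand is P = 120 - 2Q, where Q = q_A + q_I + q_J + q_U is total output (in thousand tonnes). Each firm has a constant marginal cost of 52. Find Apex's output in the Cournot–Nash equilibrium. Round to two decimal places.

6.80

A representative firm's profit is π_i = q_i(120 - 2Q) - 52q_i.
Setting ∂π_i/∂q_i = 0 with rivals' quantities fixed: 68 - 4q_i - 2·Σ_{j≠i} q_j = 0.
With identical firms every q_j equals q_i, so Σ_{j≠i} q_j = 3q_i and 68 = 10q_i, giving q_i = 34/5.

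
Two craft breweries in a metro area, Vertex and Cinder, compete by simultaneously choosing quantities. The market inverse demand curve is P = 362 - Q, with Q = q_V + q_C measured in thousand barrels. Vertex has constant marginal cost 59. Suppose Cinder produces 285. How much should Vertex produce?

9

With the rival's output fixed at 285, Vertex's profit is π_V = (362 - 285 - q_V)q_V - (59q_V) = (77 - q_V)q_V - (59q_V).
∂π_V/∂q_V = 18 - 2q_V = 0, so q_V = 9.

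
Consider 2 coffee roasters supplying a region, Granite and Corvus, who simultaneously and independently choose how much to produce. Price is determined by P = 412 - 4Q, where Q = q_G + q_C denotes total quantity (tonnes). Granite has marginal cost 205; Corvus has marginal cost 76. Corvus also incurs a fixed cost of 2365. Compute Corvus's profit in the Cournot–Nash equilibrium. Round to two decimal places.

Granite's profit: π_G = (412 - 4Q)q_G - (205q_G). Setting ∂π_G/∂q_G = 0: 207 - 8q_G - 4(q_C) = 0.
Corvus's first-order condition: 336 - 8q_C - 4(q_G) = 0.
So q_G = (207 - 4q_C)/8 and q_C = (336 - 4q_G)/8.
Solving the pair: q_G = 13/2, q_C = 155/4.
Price P = 412 - 4·(181/4) = 231.
Corvus's profit: (231 - 76)·(155/4) - 2365 = 3641.2500.

3641.25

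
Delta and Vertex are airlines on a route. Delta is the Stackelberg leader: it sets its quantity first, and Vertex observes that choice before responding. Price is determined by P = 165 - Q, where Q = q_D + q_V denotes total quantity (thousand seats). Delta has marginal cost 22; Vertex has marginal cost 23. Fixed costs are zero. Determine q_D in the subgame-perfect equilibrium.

Solve by backward induction. Given q_D, the follower Vertex maximises π_V = (165 - q_D - q_V)q_V - 23q_V.
Follower FOC: 142 - q_D - 2q_V = 0, so q_V(q_D) = (142 - q_D)/2.
The leader anticipates this reaction. Substituting into P = 165 - Q gives P = 94 - (1/2)q_D, so π_D = (94 - (1/2)q_D)q_D - 22q_D.
Maximising: ∂π_D/∂q_D = 72 - q_D = 0, giving q_D = 72.
Then q_V = (142 - 72)/2 = 35.

72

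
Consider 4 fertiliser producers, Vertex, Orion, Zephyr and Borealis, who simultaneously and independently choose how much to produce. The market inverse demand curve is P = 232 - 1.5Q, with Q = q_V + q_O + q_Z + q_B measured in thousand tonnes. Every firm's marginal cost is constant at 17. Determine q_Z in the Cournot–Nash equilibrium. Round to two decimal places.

Each firm earns π_i = (232 - 1.5Q)q_i - 17q_i.
Setting ∂π_i/∂q_i = 0 with rivals' quantities fixed: 215 - 3q_i - (3/2)·Σ_{j≠i} q_j = 0.
By symmetry each firm produces the same amount; substituting Σ_{j≠i} q_j = 3q_i yields q_i = 215/(15/2) = 86/3.

28.67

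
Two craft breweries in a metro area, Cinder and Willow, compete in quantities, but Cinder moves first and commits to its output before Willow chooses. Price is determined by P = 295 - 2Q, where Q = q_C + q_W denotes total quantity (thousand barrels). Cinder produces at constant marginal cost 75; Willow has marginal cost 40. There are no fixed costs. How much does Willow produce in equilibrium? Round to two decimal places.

Solve by backward induction. Given q_C, the follower Willow maximises π_W = (295 - 2q_C - 2q_W)q_W - 40q_W.
Setting the follower's marginal profit to zero, 255 - 2q_C - 4q_W = 0, i.e. q_W = (255 - 2q_C)/4.
Cinder substitutes q_W(q_C) into its own profit: π_C = q_C(295 - 2q_C - (255 - 2q_C)/2) - 75q_C = (335/2 - q_C)q_C - 75q_C.
Maximising: ∂π_C/∂q_C = 185/2 - 2q_C = 0, giving q_C = 185/4.
Then q_W = (255 - 2·(185/4))/4 = 325/8.

40.63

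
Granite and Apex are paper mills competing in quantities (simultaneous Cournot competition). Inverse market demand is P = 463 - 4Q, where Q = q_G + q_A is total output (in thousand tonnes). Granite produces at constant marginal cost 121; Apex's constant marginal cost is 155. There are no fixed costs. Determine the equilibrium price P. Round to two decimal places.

246.33

Granite's profit: π_G = (463 - 4Q)q_G - (121q_G). Setting ∂π_G/∂q_G = 0: 342 - 8q_G - 4(q_A) = 0.
Apex's first-order condition: 308 - 8q_A - 4(q_G) = 0.
So q_G = (342 - 4q_A)/8 and q_A = (308 - 4q_G)/8.
Substituting one into the other gives q_G = 94/3 and q_A = 137/6.
Total output Q = 325/6, so price P = 463 - 4·(325/6) = 739/3.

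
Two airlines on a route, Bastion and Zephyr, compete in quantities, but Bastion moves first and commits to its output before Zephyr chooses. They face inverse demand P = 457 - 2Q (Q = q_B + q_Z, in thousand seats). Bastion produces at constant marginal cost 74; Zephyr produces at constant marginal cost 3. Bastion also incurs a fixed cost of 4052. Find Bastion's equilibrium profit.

2032

Solve by backward induction. Given q_B, the follower Zephyr maximises π_Z = (457 - 2q_B - 2q_Z)q_Z - 3q_Z.
∂π_Z/∂q_Z = 454 - 2q_B - 4q_Z = 0 gives the reaction function q_Z = (454 - 2q_B)/4.
The leader anticipates this reaction. Substituting into P = 457 - 2Q gives P = 230 - q_B, so π_B = (230 - q_B)q_B - 74q_B.
The leader's first-order condition 156 - 2q_B = 0 yields q_B = 78.
Then q_Z = (454 - 2·78)/4 = 149/2.
Price P = 457 - 2·(305/2) = 152.
Bastion's profit: (152 - 74)·78 - 4052 = 2032.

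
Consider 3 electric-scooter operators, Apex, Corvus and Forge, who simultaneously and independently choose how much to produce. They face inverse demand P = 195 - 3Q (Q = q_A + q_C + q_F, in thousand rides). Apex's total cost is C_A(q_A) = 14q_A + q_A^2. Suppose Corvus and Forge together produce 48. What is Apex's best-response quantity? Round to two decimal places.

With rivals' combined output fixed at 48, Apex's profit is π_A = (195 - 3·48 - 3q_A)q_A - (14q_A + q_A²) = (51 - 3q_A)q_A - (14q_A + q_A²).
∂π_A/∂q_A = 37 - 8q_A = 0, so q_A = 37/8.

4.63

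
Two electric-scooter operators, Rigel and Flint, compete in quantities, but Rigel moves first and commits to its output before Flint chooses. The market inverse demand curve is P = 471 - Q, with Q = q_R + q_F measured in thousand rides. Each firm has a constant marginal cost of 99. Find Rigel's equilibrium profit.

17298

The follower Flint best-responds to any q_R: π_F = (471 - Q)q_F - 99q_F.
Follower FOC: 372 - q_R - 2q_F = 0, so q_F(q_R) = (372 - q_R)/2.
Rigel substitutes q_F(q_R) into its own profit: π_R = q_R(471 - q_R - (372 - q_R)/2) - 99q_R = (285 - (1/2)q_R)q_R - 99q_R.
The leader's first-order condition 186 - q_R = 0 yields q_R = 186.
Then q_F = (372 - 186)/2 = 93.
Price P = 471 - 279 = 192.
Rigel's profit: (192 - 99)·186 = 17298.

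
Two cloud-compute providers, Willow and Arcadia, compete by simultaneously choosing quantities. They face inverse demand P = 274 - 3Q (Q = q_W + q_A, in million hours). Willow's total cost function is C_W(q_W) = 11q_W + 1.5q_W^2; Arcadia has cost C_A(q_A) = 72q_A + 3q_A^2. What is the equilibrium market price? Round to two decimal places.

Willow's profit: π_W = (274 - 3Q)q_W - (11q_W + (3/2)q_W²). Setting ∂π_W/∂q_W = 0: 263 - 9q_W - 3(q_A) = 0.
Arcadia's first-order condition: 202 - 12q_A - 3(q_W) = 0.
Best responses: q_W = (263 - 3q_A)/9, q_A = (202 - 3q_W)/12.
Substituting one into the other gives q_W = 850/33 and q_A = 343/33.
Total output Q = 1193/33, so price P = 274 - 3·(1193/33) = 1821/11.

165.55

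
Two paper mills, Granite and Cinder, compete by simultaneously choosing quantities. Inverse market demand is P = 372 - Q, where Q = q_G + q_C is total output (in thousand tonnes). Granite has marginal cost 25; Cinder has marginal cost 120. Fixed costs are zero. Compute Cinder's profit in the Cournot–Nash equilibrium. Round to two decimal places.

2738.78

Granite's profit: π_G = (372 - Q)q_G - (25q_G). Setting ∂π_G/∂q_G = 0: 347 - 2q_G - (q_C) = 0.
Cinder's profit: π_C = (372 - Q)q_C - (120q_C). Setting ∂π_C/∂q_C = 0: 252 - 2q_C - (q_G) = 0.
So q_G = (347 - q_C)/2 and q_C = (252 - q_G)/2.
Solving the pair: q_G = 442/3, q_C = 157/3.
Price P = 372 - 599/3 = 517/3.
Cinder's profit: (517/3 - 120)·(157/3) = 2738.7778.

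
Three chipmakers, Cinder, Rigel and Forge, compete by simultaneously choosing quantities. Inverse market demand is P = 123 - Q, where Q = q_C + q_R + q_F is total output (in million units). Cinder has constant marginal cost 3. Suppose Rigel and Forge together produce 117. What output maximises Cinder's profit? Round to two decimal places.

1.50

With rivals' combined output fixed at 117, Cinder's profit is π_C = (123 - 117 - q_C)q_C - (3q_C) = (6 - q_C)q_C - (3q_C).
∂π_C/∂q_C = 3 - 2q_C = 0, so q_C = 3/2.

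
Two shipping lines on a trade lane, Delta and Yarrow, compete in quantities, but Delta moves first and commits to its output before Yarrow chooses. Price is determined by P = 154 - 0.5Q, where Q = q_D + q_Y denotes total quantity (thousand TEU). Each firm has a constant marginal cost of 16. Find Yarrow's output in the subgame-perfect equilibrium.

The follower Yarrow best-responds to any q_D: π_Y = (154 - 0.5Q)q_Y - 16q_Y.
∂π_Y/∂q_Y = 138 - (1/2)q_D - q_Y = 0 gives the reaction function q_Y = (138 - (1/2)q_D).
The leader anticipates this reaction. Substituting into P = 154 - 0.5Q gives P = 85 - (1/4)q_D, so π_D = (85 - (1/4)q_D)q_D - 16q_D.
Maximising: ∂π_D/∂q_D = 69 - (1/2)q_D = 0, giving q_D = 138.
Then q_Y = (138 - (1/2)·138) = 69.

69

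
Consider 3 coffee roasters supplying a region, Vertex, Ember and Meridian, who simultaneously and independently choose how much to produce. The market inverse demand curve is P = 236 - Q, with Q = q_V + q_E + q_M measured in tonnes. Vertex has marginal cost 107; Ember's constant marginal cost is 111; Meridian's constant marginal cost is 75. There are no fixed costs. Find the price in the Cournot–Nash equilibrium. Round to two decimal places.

Vertex's profit: π_V = (236 - Q)q_V - (107q_V). Setting ∂π_V/∂q_V = 0: 129 - 2q_V - (q_E + q_M) = 0.
Ember's first-order condition: 125 - 2q_E - (q_V + q_M) = 0.
Meridian's first-order condition: 161 - 2q_M - (q_V + q_E) = 0.
Summing all 3 equations gives 415 − 4Q = 0, hence Q = 415/4.
Back-substituting: q_V = (129 − 415/4) = 101/4, q_E = (125 − 415/4) = 85/4, q_M = (161 − 415/4) = 229/4.
Total output Q = 415/4, so price P = 236 - 415/4 = 529/4.

132.25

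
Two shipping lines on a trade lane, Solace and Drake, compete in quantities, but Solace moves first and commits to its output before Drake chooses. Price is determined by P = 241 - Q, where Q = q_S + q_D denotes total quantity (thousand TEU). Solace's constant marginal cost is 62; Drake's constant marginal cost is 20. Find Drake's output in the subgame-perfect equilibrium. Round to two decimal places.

Solve by backward induction. Given q_S, the follower Drake maximises π_D = (241 - q_S - q_D)q_D - 20q_D.
∂π_D/∂q_D = 221 - q_S - 2q_D = 0 gives the reaction function q_D = (221 - q_S)/2.
The leader anticipates this reaction. Substituting into P = 241 - Q gives P = 261/2 - (1/2)q_S, so π_S = (261/2 - (1/2)q_S)q_S - 62q_S.
Leader FOC: 137/2 - q_S = 0, so q_S = 137/2.
Then q_D = (221 - 137/2)/2 = 305/4.

76.25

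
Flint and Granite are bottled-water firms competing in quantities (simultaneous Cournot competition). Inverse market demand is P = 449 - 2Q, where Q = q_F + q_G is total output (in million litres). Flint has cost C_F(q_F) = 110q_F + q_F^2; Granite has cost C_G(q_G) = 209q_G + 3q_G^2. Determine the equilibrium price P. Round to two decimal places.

317.86

Flint's profit: π_F = (449 - 2Q)q_F - (110q_F + q_F²). Setting ∂π_F/∂q_F = 0: 339 - 6q_F - 2(q_G) = 0.
Granite's first-order condition: 240 - 10q_G - 2(q_F) = 0.
So q_F = (339 - 2q_G)/6 and q_G = (240 - 2q_F)/10.
Substituting one into the other gives q_F = 1455/28 and q_G = 381/28.
Total output Q = 459/7, so price P = 449 - 2·(459/7) = 317.8571.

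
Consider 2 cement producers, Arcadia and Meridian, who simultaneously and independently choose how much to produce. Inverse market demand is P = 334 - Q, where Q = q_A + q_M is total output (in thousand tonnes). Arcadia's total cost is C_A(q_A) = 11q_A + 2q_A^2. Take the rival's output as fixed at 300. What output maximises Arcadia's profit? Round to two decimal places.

3.83

With the rival's output fixed at 300, Arcadia's profit is π_A = (334 - 300 - q_A)q_A - (11q_A + 2q_A²) = (34 - q_A)q_A - (11q_A + 2q_A²).
∂π_A/∂q_A = 23 - 6q_A = 0, so q_A = 23/6.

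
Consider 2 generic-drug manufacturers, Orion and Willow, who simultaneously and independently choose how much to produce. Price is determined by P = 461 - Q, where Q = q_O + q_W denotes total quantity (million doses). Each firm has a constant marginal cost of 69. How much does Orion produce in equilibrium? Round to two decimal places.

130.67

A representative firm's profit is π_i = q_i(461 - Q) - 69q_i.
First-order condition (treating rivals' output as given): 392 - 2q_i - q_j = 0.
By symmetry each firm produces the same amount; substituting q_j = q_i yields q_i = 392/3.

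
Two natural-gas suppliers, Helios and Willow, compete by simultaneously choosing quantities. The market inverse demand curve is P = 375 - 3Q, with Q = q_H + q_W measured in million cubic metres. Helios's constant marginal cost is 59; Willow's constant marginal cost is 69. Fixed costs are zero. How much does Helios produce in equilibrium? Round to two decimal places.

36.22

Helios's profit: π_H = (375 - 3Q)q_H - (59q_H). Setting ∂π_H/∂q_H = 0: 316 - 6q_H - 3(q_W) = 0.
Willow's first-order condition: 306 - 6q_W - 3(q_H) = 0.
Rearranging gives the reaction functions q_H = (316 - 3q_W)/6 and q_W = (306 - 3q_H)/6.
Substituting one into the other gives q_H = 326/9 and q_W = 296/9.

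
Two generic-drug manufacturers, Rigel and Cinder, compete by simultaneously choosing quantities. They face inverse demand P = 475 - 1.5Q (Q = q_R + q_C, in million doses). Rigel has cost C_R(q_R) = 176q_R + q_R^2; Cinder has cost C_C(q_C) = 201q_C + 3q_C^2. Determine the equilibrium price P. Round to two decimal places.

362.67

Rigel's profit: π_R = (475 - 1.5Q)q_R - (176q_R + q_R²). Setting ∂π_R/∂q_R = 0: 299 - 5q_R - (3/2)(q_C) = 0.
Cinder's first-order condition: 274 - 9q_C - (3/2)(q_R) = 0.
Rearranging gives the reaction functions q_R = (299 - (3/2)q_C)/5 and q_C = (274 - (3/2)q_R)/9.
Solving the pair: q_R = 160/3, q_C = 194/9.
Total output Q = 674/9, so price P = 475 - (3/2)·(674/9) = 1088/3.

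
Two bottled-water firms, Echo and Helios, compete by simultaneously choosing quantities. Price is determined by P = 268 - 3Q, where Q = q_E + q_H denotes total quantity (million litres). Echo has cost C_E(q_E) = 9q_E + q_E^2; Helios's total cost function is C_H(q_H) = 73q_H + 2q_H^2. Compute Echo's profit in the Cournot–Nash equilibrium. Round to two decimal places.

3189.86

Echo's profit: π_E = (268 - 3Q)q_E - (9q_E + q_E²). Setting ∂π_E/∂q_E = 0: 259 - 8q_E - 3(q_H) = 0.
Helios's profit: π_H = (268 - 3Q)q_H - (73q_H + 2q_H²). Setting ∂π_H/∂q_H = 0: 195 - 10q_H - 3(q_E) = 0.
Best responses: q_E = (259 - 3q_H)/8, q_H = (195 - 3q_E)/10.
Substituting one into the other gives q_E = 28.2394 and q_H = 783/71.
Price P = 268 - 3·39.2676 = 150.1972.
Echo's profit: 150.1972·28.2394 - 9·28.2394 - 28.2394² = 3189.8631.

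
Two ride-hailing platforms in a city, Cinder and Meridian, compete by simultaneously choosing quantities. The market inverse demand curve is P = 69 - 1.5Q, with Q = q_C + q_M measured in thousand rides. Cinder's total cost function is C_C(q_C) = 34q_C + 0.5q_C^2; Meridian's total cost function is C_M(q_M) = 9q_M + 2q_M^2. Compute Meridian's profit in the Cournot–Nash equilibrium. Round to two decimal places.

185.57

Cinder's profit: π_C = (69 - 1.5Q)q_C - (34q_C + (1/2)q_C²). Setting ∂π_C/∂q_C = 0: 35 - 4q_C - (3/2)(q_M) = 0.
Meridian's profit: π_M = (69 - 1.5Q)q_M - (9q_M + 2q_M²). Setting ∂π_M/∂q_M = 0: 60 - 7q_M - (3/2)(q_C) = 0.
So q_C = (35 - (3/2)q_M)/4 and q_M = (60 - (3/2)q_C)/7.
Substituting one into the other gives q_C = 620/103 and q_M = 750/103.
Price P = 69 - (3/2)·(1370/103) = 49.0485.
Meridian's profit: 49.0485·(750/103) - 9·(750/103) - 2(750/103)² = 185.5736.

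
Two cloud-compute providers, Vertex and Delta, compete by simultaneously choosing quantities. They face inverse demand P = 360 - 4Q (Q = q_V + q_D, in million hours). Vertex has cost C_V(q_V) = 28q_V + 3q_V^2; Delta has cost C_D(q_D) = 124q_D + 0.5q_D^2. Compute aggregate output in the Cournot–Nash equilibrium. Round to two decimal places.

36.55

Vertex's profit: π_V = (360 - 4Q)q_V - (28q_V + 3q_V²). Setting ∂π_V/∂q_V = 0: 332 - 14q_V - 4(q_D) = 0.
Delta's profit: π_D = (360 - 4Q)q_D - (124q_D + (1/2)q_D²). Setting ∂π_D/∂q_D = 0: 236 - 9q_D - 4(q_V) = 0.
Best responses: q_V = (332 - 4q_D)/14, q_D = (236 - 4q_V)/9.
Substituting one into the other gives q_V = 1022/55 and q_D = 988/55.
Total output Q = 1022/55 + 988/55 = 402/11.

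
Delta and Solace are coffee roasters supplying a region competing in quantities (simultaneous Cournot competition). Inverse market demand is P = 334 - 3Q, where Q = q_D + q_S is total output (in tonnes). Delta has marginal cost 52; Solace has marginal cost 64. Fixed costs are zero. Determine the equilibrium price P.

150

Delta's profit: π_D = (334 - 3Q)q_D - (52q_D). Setting ∂π_D/∂q_D = 0: 282 - 6q_D - 3(q_S) = 0.
Solace's first-order condition: 270 - 6q_S - 3(q_D) = 0.
So q_D = (282 - 3q_S)/6 and q_S = (270 - 3q_D)/6.
Solving the pair: q_D = 98/3, q_S = 86/3.
Total output Q = 184/3, so price P = 334 - 3·(184/3) = 150.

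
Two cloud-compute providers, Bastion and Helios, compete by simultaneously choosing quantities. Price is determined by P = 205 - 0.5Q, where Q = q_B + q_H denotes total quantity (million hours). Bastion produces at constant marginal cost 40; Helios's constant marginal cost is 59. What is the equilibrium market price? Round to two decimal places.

101.33

Bastion's profit: π_B = (205 - 0.5Q)q_B - (40q_B). Setting ∂π_B/∂q_B = 0: 165 - q_B - (1/2)(q_H) = 0.
Helios's first-order condition: 146 - q_H - (1/2)(q_B) = 0.
Best responses: q_B = (165 - (1/2)q_H), q_H = (146 - (1/2)q_B).
Substituting one into the other gives q_B = 368/3 and q_H = 254/3.
Total output Q = 622/3, so price P = 205 - (1/2)·(622/3) = 304/3.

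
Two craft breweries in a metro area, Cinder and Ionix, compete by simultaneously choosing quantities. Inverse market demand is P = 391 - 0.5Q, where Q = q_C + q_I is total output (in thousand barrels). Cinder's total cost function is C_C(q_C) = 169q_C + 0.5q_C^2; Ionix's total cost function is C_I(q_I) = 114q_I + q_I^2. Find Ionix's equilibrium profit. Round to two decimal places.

8903.55

Cinder's profit: π_C = (391 - 0.5Q)q_C - (169q_C + (1/2)q_C²). Setting ∂π_C/∂q_C = 0: 222 - 2q_C - (1/2)(q_I) = 0.
Ionix's first-order condition: 277 - 3q_I - (1/2)(q_C) = 0.
So q_C = (222 - (1/2)q_I)/2 and q_I = (277 - (1/2)q_C)/3.
Substituting one into the other gives q_C = 91.7391 and q_I = 1772/23.
Price P = 391 - (1/2)·168.7826 = 306.6087.
Ionix's profit: 306.6087·(1772/23) - 114·(1772/23) - (1772/23)² = 8903.5463.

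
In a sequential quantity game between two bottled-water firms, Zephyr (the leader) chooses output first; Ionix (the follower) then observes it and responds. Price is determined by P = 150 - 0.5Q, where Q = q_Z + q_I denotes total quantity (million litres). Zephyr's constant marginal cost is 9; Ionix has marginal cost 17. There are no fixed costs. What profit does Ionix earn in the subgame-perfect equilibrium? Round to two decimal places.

1711.13

The follower Ionix best-responds to any q_Z: π_I = (150 - 0.5Q)q_I - 17q_I.
∂π_I/∂q_I = 133 - (1/2)q_Z - q_I = 0 gives the reaction function q_I = (133 - (1/2)q_Z).
Zephyr substitutes q_I(q_Z) into its own profit: π_Z = q_Z(150 - (1/2)q_Z - (133 - (1/2)q_Z)/2) - 9q_Z = (167/2 - (1/4)q_Z)q_Z - 9q_Z.
Leader FOC: 149/2 - (1/2)q_Z = 0, so q_Z = 149.
Then q_I = (133 - (1/2)·149) = 117/2.
Price P = 150 - (1/2)·(415/2) = 185/4.
Ionix's profit: (185/4 - 17)·(117/2) = 1711.1250.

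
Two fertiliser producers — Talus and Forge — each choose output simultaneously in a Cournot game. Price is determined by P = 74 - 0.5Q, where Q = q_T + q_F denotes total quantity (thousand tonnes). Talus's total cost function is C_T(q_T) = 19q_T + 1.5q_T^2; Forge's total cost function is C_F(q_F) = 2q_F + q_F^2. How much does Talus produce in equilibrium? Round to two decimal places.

10.98

Talus's profit: π_T = (74 - 0.5Q)q_T - (19q_T + (3/2)q_T²). Setting ∂π_T/∂q_T = 0: 55 - 4q_T - (1/2)(q_F) = 0.
Forge's profit: π_F = (74 - 0.5Q)q_F - (2q_F + q_F²). Setting ∂π_F/∂q_F = 0: 72 - 3q_F - (1/2)(q_T) = 0.
Rearranging gives the reaction functions q_T = (55 - (1/2)q_F)/4 and q_F = (72 - (1/2)q_T)/3.
Substituting one into the other gives q_T = 516/47 and q_F = 1042/47.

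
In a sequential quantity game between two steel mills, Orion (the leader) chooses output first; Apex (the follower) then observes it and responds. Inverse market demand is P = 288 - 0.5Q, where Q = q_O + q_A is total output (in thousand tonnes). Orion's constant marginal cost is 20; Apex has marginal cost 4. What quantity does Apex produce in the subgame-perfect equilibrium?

The follower Apex best-responds to any q_O: π_A = (288 - 0.5Q)q_A - 4q_A.
Setting the follower's marginal profit to zero, 284 - (1/2)q_O - q_A = 0, i.e. q_A = (284 - (1/2)q_O).
The leader anticipates this reaction. Substituting into P = 288 - 0.5Q gives P = 146 - (1/4)q_O, so π_O = (146 - (1/4)q_O)q_O - 20q_O.
The leader's first-order condition 126 - (1/2)q_O = 0 yields q_O = 252.
Then q_A = (284 - (1/2)·252) = 158.

158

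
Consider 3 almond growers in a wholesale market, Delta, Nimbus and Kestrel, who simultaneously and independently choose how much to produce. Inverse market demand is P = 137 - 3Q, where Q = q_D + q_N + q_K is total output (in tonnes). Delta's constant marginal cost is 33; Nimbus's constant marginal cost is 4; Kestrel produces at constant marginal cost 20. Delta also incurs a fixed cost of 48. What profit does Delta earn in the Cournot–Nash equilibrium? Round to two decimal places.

32.08

Delta's profit: π_D = (137 - 3Q)q_D - (33q_D). Setting ∂π_D/∂q_D = 0: 104 - 6q_D - 3(q_N + q_K) = 0.
Nimbus's first-order condition: 133 - 6q_N - 3(q_D + q_K) = 0.
Kestrel's profit: π_K = (137 - 3Q)q_K - (20q_K). Setting ∂π_K/∂q_K = 0: 117 - 6q_K - 3(q_D + q_N) = 0.
Adding the 3 conditions: 354 − 6Q − 6Q = 0, i.e. Q = 59/2.
Back-substituting: q_D = (104 − 177/2)/3 = 31/6, q_N = (133 − 177/2)/3 = 89/6, q_K = (117 − 177/2)/3 = 19/2.
Price P = 137 - 3·(59/2) = 97/2.
Delta's profit: (97/2 - 33)·(31/6) - 48 = 385/12.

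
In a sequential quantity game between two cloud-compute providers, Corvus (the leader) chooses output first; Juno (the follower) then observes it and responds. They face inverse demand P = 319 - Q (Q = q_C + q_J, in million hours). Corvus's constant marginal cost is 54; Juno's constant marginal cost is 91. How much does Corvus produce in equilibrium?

151

The follower Juno best-responds to any q_C: π_J = (319 - Q)q_J - 91q_J.
∂π_J/∂q_J = 228 - q_C - 2q_J = 0 gives the reaction function q_J = (228 - q_C)/2.
The leader anticipates this reaction. Substituting into P = 319 - Q gives P = 205 - (1/2)q_C, so π_C = (205 - (1/2)q_C)q_C - 54q_C.
Maximising: ∂π_C/∂q_C = 151 - q_C = 0, giving q_C = 151.
Then q_J = (228 - 151)/2 = 77/2.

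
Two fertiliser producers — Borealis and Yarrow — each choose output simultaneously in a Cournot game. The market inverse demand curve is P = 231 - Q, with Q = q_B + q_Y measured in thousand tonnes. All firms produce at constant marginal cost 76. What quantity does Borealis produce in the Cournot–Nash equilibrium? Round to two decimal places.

51.67

Each firm earns π_i = (231 - Q)q_i - 76q_i.
First-order condition (treating rivals' output as given): 155 - 2q_i - q_j = 0.
By symmetry each firm produces the same amount; substituting q_j = q_i yields q_i = 155/3.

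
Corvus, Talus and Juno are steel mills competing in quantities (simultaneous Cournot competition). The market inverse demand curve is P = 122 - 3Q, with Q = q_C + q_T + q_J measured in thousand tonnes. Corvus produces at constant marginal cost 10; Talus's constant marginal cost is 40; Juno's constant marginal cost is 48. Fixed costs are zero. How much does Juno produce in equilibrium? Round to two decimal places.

2.33

Corvus's profit: π_C = (122 - 3Q)q_C - (10q_C). Setting ∂π_C/∂q_C = 0: 112 - 6q_C - 3(q_T + q_J) = 0.
Talus's first-order condition: 82 - 6q_T - 3(q_C + q_J) = 0.
Juno's profit: π_J = (122 - 3Q)q_J - (48q_J). Setting ∂π_J/∂q_J = 0: 74 - 6q_J - 3(q_C + q_T) = 0.
Adding the 3 first-order conditions: 268 − 12Q = 0, so Q = 67/3.
Back-substituting: q_C = (112 − 67)/3 = 15, q_T = (82 − 67)/3 = 5, q_J = (74 − 67)/3 = 7/3.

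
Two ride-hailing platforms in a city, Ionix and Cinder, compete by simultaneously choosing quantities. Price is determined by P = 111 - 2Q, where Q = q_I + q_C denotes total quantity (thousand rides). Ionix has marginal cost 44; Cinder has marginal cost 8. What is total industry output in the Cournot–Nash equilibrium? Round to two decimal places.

Ionix's profit: π_I = (111 - 2Q)q_I - (44q_I). Setting ∂π_I/∂q_I = 0: 67 - 4q_I - 2(q_C) = 0.
Cinder's profit: π_C = (111 - 2Q)q_C - (8q_C). Setting ∂π_C/∂q_C = 0: 103 - 4q_C - 2(q_I) = 0.
So q_I = (67 - 2q_C)/4 and q_C = (103 - 2q_I)/4.
Solving the pair: q_I = 31/6, q_C = 139/6.
Total output Q = 31/6 + 139/6 = 85/3.

28.33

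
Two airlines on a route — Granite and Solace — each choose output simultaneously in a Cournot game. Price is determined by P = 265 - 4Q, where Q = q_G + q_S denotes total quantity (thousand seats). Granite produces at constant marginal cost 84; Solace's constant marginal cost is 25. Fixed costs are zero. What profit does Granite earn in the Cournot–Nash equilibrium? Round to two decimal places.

413.44

Granite's profit: π_G = (265 - 4Q)q_G - (84q_G). Setting ∂π_G/∂q_G = 0: 181 - 8q_G - 4(q_S) = 0.
Solace's profit: π_S = (265 - 4Q)q_S - (25q_S). Setting ∂π_S/∂q_S = 0: 240 - 8q_S - 4(q_G) = 0.
Rearranging gives the reaction functions q_G = (181 - 4q_S)/8 and q_S = (240 - 4q_G)/8.
Substituting one into the other gives q_G = 61/6 and q_S = 299/12.
Price P = 265 - 4·(421/12) = 374/3.
Granite's profit: (374/3 - 84)·(61/6) = 413.4444.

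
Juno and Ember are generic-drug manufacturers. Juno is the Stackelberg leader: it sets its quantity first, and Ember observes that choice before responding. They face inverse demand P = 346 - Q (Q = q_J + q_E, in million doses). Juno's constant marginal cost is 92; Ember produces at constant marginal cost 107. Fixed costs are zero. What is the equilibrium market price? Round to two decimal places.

159.25

Solve by backward induction. Given q_J, the follower Ember maximises π_E = (346 - q_J - q_E)q_E - 107q_E.
Setting the follower's marginal profit to zero, 239 - q_J - 2q_E = 0, i.e. q_E = (239 - q_J)/2.
The leader anticipates this reaction. Substituting into P = 346 - Q gives P = 453/2 - (1/2)q_J, so π_J = (453/2 - (1/2)q_J)q_J - 92q_J.
The leader's first-order condition 269/2 - q_J = 0 yields q_J = 269/2.
Then q_E = (239 - 269/2)/2 = 209/4.
Total output Q = 747/4, so price P = 346 - 747/4 = 637/4.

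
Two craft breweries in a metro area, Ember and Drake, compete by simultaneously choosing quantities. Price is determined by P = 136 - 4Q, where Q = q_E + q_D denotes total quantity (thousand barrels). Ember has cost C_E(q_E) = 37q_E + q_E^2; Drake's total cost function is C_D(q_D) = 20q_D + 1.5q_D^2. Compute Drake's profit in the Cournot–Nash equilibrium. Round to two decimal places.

363.32

Ember's profit: π_E = (136 - 4Q)q_E - (37q_E + q_E²). Setting ∂π_E/∂q_E = 0: 99 - 10q_E - 4(q_D) = 0.
Drake's profit: π_D = (136 - 4Q)q_D - (20q_D + (3/2)q_D²). Setting ∂π_D/∂q_D = 0: 116 - 11q_D - 4(q_E) = 0.
Rearranging gives the reaction functions q_E = (99 - 4q_D)/10 and q_D = (116 - 4q_E)/11.
Substituting one into the other gives q_E = 625/94 and q_D = 382/47.
Price P = 136 - 4·(1389/94) = 76.8936.
Drake's profit: 76.8936·(382/47) - 20·(382/47) - (3/2)(382/47)² = 363.3237.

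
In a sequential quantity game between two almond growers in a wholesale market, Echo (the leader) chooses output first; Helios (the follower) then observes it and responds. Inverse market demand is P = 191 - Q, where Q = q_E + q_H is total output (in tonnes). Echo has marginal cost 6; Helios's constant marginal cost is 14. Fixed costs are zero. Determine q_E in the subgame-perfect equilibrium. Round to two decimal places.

96.50

The follower Helios best-responds to any q_E: π_H = (191 - Q)q_H - 14q_H.
Setting the follower's marginal profit to zero, 177 - q_E - 2q_H = 0, i.e. q_H = (177 - q_E)/2.
Echo substitutes q_H(q_E) into its own profit: π_E = q_E(191 - q_E - (177 - q_E)/2) - 6q_E = (205/2 - (1/2)q_E)q_E - 6q_E.
The leader's first-order condition 193/2 - q_E = 0 yields q_E = 193/2.
Then q_H = (177 - 193/2)/2 = 161/4.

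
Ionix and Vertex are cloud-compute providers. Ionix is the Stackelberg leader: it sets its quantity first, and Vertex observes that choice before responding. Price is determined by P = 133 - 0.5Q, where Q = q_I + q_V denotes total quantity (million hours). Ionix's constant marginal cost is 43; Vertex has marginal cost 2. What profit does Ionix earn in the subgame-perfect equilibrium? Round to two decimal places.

Solve by backward induction. Given q_I, the follower Vertex maximises π_V = (133 - (1/2)q_I - (1/2)q_V)q_V - 2q_V.
Setting the follower's marginal profit to zero, 131 - (1/2)q_I - q_V = 0, i.e. q_V = (131 - (1/2)q_I).
Ionix substitutes q_V(q_I) into its own profit: π_I = q_I(133 - (1/2)q_I - (131 - (1/2)q_I)/2) - 43q_I = (135/2 - (1/4)q_I)q_I - 43q_I.
Leader FOC: 49/2 - (1/2)q_I = 0, so q_I = 49.
Then q_V = (131 - (1/2)·49) = 213/2.
Price P = 133 - (1/2)·(311/2) = 221/4.
Ionix's profit: (221/4 - 43)·49 = 600.2500.

600.25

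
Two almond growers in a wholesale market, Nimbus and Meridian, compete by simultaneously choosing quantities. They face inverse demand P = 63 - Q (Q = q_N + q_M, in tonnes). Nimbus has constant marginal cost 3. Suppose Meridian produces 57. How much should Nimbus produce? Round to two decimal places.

1.50

With the rival's output fixed at 57, Nimbus's profit is π_N = (63 - 57 - q_N)q_N - (3q_N) = (6 - q_N)q_N - (3q_N).
∂π_N/∂q_N = 3 - 2q_N = 0, so q_N = 3/2.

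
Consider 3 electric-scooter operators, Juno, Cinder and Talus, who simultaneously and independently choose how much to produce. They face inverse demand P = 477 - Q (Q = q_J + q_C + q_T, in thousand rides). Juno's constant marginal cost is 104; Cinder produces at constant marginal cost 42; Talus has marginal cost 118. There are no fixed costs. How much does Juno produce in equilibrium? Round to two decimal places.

Juno's profit: π_J = (477 - Q)q_J - (104q_J). Setting ∂π_J/∂q_J = 0: 373 - 2q_J - (q_C + q_T) = 0.
Cinder's first-order condition: 435 - 2q_C - (q_J + q_T) = 0.
Talus's profit: π_T = (477 - Q)q_T - (118q_T). Setting ∂π_T/∂q_T = 0: 359 - 2q_T - (q_J + q_C) = 0.
Adding the 3 first-order conditions: 1167 − 4Q = 0, so Q = 1167/4.
Back-substituting: q_J = (373 − 1167/4) = 325/4, q_C = (435 − 1167/4) = 573/4, q_T = (359 − 1167/4) = 269/4.

81.25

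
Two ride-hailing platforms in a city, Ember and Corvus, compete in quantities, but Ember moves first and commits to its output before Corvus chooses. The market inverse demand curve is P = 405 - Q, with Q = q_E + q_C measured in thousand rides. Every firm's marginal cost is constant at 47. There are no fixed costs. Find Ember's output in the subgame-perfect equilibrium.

Solve by backward induction. Given q_E, the follower Corvus maximises π_C = (405 - q_E - q_C)q_C - 47q_C.
∂π_C/∂q_C = 358 - q_E - 2q_C = 0 gives the reaction function q_C = (358 - q_E)/2.
The leader anticipates this reaction. Substituting into P = 405 - Q gives P = 226 - (1/2)q_E, so π_E = (226 - (1/2)q_E)q_E - 47q_E.
Leader FOC: 179 - q_E = 0, so q_E = 179.
Then q_C = (358 - 179)/2 = 179/2.

179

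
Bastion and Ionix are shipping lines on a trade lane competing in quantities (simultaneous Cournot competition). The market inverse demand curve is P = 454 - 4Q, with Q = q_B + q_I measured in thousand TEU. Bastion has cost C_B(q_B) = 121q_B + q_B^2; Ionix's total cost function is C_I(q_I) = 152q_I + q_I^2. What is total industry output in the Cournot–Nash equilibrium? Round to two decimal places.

Bastion's profit: π_B = (454 - 4Q)q_B - (121q_B + q_B²). Setting ∂π_B/∂q_B = 0: 333 - 10q_B - 4(q_I) = 0.
Ionix's first-order condition: 302 - 10q_I - 4(q_B) = 0.
Best responses: q_B = (333 - 4q_I)/10, q_I = (302 - 4q_B)/10.
Solving the pair: q_B = 1061/42, q_I = 422/21.
Total output Q = 1061/42 + 422/21 = 635/14.

45.36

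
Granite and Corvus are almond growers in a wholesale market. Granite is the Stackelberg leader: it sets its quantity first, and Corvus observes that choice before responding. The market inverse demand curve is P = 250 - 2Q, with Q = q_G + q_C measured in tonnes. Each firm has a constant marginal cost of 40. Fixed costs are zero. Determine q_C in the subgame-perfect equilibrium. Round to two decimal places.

Solve by backward induction. Given q_G, the follower Corvus maximises π_C = (250 - 2q_G - 2q_C)q_C - 40q_C.
Follower FOC: 210 - 2q_G - 4q_C = 0, so q_C(q_G) = (210 - 2q_G)/4.
Granite substitutes q_C(q_G) into its own profit: π_G = q_G(250 - 2q_G - (210 - 2q_G)/2) - 40q_G = (145 - q_G)q_G - 40q_G.
The leader's first-order condition 105 - 2q_G = 0 yields q_G = 105/2.
Then q_C = (210 - 2·(105/2))/4 = 105/4.

26.25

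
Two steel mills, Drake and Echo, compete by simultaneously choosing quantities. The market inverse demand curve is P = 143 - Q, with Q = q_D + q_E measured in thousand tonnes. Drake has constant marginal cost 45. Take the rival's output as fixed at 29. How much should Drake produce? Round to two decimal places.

With the rival's output fixed at 29, Drake's profit is π_D = (143 - 29 - q_D)q_D - (45q_D) = (114 - q_D)q_D - (45q_D).
∂π_D/∂q_D = 69 - 2q_D = 0, so q_D = 69/2.

34.50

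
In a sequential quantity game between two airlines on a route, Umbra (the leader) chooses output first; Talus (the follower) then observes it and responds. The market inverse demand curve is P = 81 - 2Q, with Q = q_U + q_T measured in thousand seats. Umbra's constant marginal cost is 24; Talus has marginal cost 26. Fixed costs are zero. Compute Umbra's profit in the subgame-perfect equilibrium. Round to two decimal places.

The follower Talus best-responds to any q_U: π_T = (81 - 2Q)q_T - 26q_T.
Setting the follower's marginal profit to zero, 55 - 2q_U - 4q_T = 0, i.e. q_T = (55 - 2q_U)/4.
Umbra substitutes q_T(q_U) into its own profit: π_U = q_U(81 - 2q_U - (55 - 2q_U)/2) - 24q_U = (107/2 - q_U)q_U - 24q_U.
Leader FOC: 59/2 - 2q_U = 0, so q_U = 59/4.
Then q_T = (55 - 2·(59/4))/4 = 51/8.
Price P = 81 - 2·(169/8) = 155/4.
Umbra's profit: (155/4 - 24)·(59/4) = 217.5625.

217.56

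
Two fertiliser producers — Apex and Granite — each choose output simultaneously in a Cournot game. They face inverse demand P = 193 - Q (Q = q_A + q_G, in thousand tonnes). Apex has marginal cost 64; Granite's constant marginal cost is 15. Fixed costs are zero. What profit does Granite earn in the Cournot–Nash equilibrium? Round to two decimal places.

Apex's profit: π_A = (193 - Q)q_A - (64q_A). Setting ∂π_A/∂q_A = 0: 129 - 2q_A - (q_G) = 0.
Granite's profit: π_G = (193 - Q)q_G - (15q_G). Setting ∂π_G/∂q_G = 0: 178 - 2q_G - (q_A) = 0.
So q_A = (129 - q_G)/2 and q_G = (178 - q_A)/2.
Solving the pair: q_A = 80/3, q_G = 227/3.
Price P = 193 - 307/3 = 272/3.
Granite's profit: (272/3 - 15)·(227/3) = 5725.4444.

5725.44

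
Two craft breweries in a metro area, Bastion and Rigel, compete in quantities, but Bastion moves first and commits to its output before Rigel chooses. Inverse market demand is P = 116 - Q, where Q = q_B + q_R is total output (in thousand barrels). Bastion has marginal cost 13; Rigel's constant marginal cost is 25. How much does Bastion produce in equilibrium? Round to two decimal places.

The follower Rigel best-responds to any q_B: π_R = (116 - Q)q_R - 25q_R.
Setting the follower's marginal profit to zero, 91 - q_B - 2q_R = 0, i.e. q_R = (91 - q_B)/2.
The leader anticipates this reaction. Substituting into P = 116 - Q gives P = 141/2 - (1/2)q_B, so π_B = (141/2 - (1/2)q_B)q_B - 13q_B.
Leader FOC: 115/2 - q_B = 0, so q_B = 115/2.
Then q_R = (91 - 115/2)/2 = 67/4.

57.50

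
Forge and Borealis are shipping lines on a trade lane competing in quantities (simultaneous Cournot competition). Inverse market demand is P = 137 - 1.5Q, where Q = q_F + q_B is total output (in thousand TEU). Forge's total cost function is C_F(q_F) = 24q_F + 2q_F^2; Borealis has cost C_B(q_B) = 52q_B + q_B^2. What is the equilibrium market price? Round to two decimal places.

Forge's profit: π_F = (137 - 1.5Q)q_F - (24q_F + 2q_F²). Setting ∂π_F/∂q_F = 0: 113 - 7q_F - (3/2)(q_B) = 0.
Borealis's profit: π_B = (137 - 1.5Q)q_B - (52q_B + q_B²). Setting ∂π_B/∂q_B = 0: 85 - 5q_B - (3/2)(q_F) = 0.
Best responses: q_F = (113 - (3/2)q_B)/7, q_B = (85 - (3/2)q_F)/5.
Solving the pair: q_F = 1750/131, q_B = 1702/131.
Total output Q = 26.3511, so price P = 137 - (3/2)·26.3511 = 97.4733.

97.47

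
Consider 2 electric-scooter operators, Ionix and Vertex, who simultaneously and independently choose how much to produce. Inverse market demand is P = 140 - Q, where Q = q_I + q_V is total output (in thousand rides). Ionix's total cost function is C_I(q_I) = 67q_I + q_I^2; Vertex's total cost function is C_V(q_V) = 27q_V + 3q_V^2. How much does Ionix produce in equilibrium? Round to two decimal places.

Ionix's profit: π_I = (140 - Q)q_I - (67q_I + q_I²). Setting ∂π_I/∂q_I = 0: 73 - 4q_I - (q_V) = 0.
Vertex's profit: π_V = (140 - Q)q_V - (27q_V + 3q_V²). Setting ∂π_V/∂q_V = 0: 113 - 8q_V - (q_I) = 0.
Rearranging gives the reaction functions q_I = (73 - q_V)/4 and q_V = (113 - q_I)/8.
Substituting one into the other gives q_I = 471/31 and q_V = 379/31.

15.19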